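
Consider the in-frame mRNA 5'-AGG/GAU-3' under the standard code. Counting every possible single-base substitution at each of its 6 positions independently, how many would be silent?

3

Codon 1 (AGG, Arg): 2 synonymous substitutions.
Codon 2 (GAU, Asp): 1 synonymous substitution.
Total: 2 + 1 = 3.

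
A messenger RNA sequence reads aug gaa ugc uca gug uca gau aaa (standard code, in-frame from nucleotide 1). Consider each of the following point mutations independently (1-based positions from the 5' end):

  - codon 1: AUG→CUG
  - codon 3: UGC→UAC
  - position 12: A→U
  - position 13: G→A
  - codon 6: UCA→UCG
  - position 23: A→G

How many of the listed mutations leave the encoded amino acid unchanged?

Codon 1: AUG (Met) → CUG (Leu) — missense.
Codon 3: UGC (Cys) → UAC (Tyr) — missense.
Codon 4: UCA (Ser) → UCU (Ser) — synonymous.
Codon 5: GUG (Val) → AUG (Met) — missense.
Codon 6: UCA (Ser) → UCG (Ser) — synonymous.
Codon 8: AAA (Lys) → AGA (Arg) — missense.
Synonymous: 2 of 6.

2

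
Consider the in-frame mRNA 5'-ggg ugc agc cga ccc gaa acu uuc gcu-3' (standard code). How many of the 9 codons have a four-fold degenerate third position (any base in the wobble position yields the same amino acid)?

5

Codon 1 GGG (Gly): third position 4-fold.
Codon 2 UGC (Cys): third position 2-fold.
Codon 3 AGC (Ser): third position 2-fold.
Codon 4 CGA (Arg): third position 4-fold.
Codon 5 CCC (Pro): third position 4-fold.
Codon 6 GAA (Glu): third position 2-fold.
Codon 7 ACU (Thr): third position 4-fold.
Codon 8 UUC (Phe): third position 2-fold.
Codon 9 GCU (Ala): third position 4-fold.
Four-fold degenerate third positions: 5.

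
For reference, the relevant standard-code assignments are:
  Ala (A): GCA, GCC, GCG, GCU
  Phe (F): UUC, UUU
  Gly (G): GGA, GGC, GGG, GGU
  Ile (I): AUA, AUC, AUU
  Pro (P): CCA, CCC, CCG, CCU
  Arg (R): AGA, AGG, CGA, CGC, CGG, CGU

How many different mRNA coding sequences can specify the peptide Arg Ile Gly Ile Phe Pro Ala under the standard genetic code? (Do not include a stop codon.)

6912

Arg: 6 codons.
Ile: 3 codons.
Gly: 4 codons.
Ile: 3 codons.
Phe: 2 codons.
Pro: 4 codons.
Ala: 4 codons.
6 × 3 × 4 × 3 × 2 × 4 × 4 = 6912.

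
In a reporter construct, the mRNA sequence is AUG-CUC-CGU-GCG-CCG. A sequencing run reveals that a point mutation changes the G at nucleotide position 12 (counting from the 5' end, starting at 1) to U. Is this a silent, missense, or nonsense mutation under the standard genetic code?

silent

Position 12 falls in codon 4: GCG → Ala.
After the substitution the codon is GCU → Ala.
Both encode Ala, so the change is synonymous.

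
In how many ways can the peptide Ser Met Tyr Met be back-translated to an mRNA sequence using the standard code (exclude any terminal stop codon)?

12

Ser: 6 codons.
Met: 1 codon.
Tyr: 2 codons.
Met: 1 codon.
6 × 1 × 2 × 1 = 12.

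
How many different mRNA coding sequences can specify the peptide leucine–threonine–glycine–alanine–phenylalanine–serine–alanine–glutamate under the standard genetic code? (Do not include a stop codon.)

Leu: 6 codons.
Thr: 4 codons.
Gly: 4 codons.
Ala: 4 codons.
Phe: 2 codons.
Ser: 6 codons.
Ala: 4 codons.
Glu: 2 codons.
6 × 4 × 4 × 4 × 2 × 6 × 4 × 2 = 36864.

36864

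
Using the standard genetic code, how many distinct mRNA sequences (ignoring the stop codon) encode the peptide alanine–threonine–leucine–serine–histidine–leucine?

6912

Ala: 4 codons.
Thr: 4 codons.
Leu: 6 codons.
Ser: 6 codons.
His: 2 codons.
Leu: 6 codons.
4 × 4 × 6 × 6 × 2 × 6 = 6912.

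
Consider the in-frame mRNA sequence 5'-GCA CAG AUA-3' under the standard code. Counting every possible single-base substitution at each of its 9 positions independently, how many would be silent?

Codon 1 (GCA, Ala): 3 synonymous substitutions.
Codon 2 (CAG, Gln): 1 synonymous substitution.
Codon 3 (AUA, Ile): 2 synonymous substitutions.
Total: 3 + 1 + 2 = 6.

6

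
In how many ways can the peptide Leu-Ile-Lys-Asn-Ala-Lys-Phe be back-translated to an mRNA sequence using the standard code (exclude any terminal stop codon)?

Leu: 6 codons.
Ile: 3 codons.
Lys: 2 codons.
Asn: 2 codons.
Ala: 4 codons.
Lys: 2 codons.
Phe: 2 codons.
6 × 3 × 2 × 2 × 4 × 2 × 2 = 1152.

1152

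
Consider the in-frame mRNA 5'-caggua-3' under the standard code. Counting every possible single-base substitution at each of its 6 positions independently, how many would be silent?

4

Codon 1 (CAG, Gln): 1 synonymous substitution.
Codon 2 (GUA, Val): 3 synonymous substitutions.
Total: 1 + 3 = 4.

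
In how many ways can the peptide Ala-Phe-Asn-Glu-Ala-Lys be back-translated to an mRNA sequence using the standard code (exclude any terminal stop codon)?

Ala: 4 codons.
Phe: 2 codons.
Asn: 2 codons.
Glu: 2 codons.
Ala: 4 codons.
Lys: 2 codons.
4 × 2 × 2 × 2 × 4 × 2 = 256.

256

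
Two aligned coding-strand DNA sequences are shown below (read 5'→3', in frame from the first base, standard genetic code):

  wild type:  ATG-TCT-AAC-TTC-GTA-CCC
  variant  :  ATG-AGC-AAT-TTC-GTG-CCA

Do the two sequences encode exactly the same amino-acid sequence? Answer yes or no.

Codon 1: ATG Met / ATG Met — identical.
Codon 2: TCT Ser / AGC Ser — synonymous.
Codon 3: AAC Asn / AAT Asn — synonymous.
Codon 4: TTC Phe / TTC Phe — identical.
Codon 5: GTA Val / GTG Val — synonymous.
Codon 6: CCC Pro / CCA Pro — synonymous.
Nonsynonymous differences: 0 → same protein.

yes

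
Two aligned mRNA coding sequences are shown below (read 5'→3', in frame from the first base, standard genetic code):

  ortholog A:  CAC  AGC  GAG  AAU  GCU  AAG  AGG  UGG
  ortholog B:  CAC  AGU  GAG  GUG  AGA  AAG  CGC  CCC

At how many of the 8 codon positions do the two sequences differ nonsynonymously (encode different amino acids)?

3

Codon 1: CAC His / CAC His — identical.
Codon 2: AGC Ser / AGU Ser — synonymous.
Codon 3: GAG Glu / GAG Glu — identical.
Codon 4: AAU Asn / GUG Val — nonsynonymous.
Codon 5: GCU Ala / AGA Arg — nonsynonymous.
Codon 6: AAG Lys / AAG Lys — identical.
Codon 7: AGG Arg / CGC Arg — synonymous.
Codon 8: UGG Trp / CCC Pro — nonsynonymous.
Nonsynonymous differences: 3.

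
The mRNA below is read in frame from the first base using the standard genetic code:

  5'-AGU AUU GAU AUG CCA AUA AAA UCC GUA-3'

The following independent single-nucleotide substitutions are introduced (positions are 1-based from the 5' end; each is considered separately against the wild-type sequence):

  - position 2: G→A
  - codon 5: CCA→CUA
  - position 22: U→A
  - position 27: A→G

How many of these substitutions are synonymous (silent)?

Codon 1: AGU (Ser) → AAU (Asn) — missense.
Codon 5: CCA (Pro) → CUA (Leu) — missense.
Codon 8: UCC (Ser) → ACC (Thr) — missense.
Codon 9: GUA (Val) → GUG (Val) — synonymous.
Synonymous: 1 of 4.

1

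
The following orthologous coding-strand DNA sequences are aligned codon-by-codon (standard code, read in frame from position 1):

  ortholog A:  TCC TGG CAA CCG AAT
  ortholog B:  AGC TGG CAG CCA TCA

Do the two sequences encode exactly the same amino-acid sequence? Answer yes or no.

Codon 1: TCC Ser / AGC Ser — synonymous.
Codon 2: TGG Trp / TGG Trp — identical.
Codon 3: CAA Gln / CAG Gln — synonymous.
Codon 4: CCG Pro / CCA Pro — synonymous.
Codon 5: AAT Asn / TCA Ser — nonsynonymous.
Nonsynonymous differences: 1 → different protein.

no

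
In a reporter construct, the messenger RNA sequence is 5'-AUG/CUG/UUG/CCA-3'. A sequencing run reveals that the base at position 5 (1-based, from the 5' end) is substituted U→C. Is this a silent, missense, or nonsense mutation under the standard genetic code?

missense

Position 5 falls in codon 2: CUG → Leu.
After the substitution the codon is CCG → Pro.
Leu ≠ Pro, so this is a missense mutation.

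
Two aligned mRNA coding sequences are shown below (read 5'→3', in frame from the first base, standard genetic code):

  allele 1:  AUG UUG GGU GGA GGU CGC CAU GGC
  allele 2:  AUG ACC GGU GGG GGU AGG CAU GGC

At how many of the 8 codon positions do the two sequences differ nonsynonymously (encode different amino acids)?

1

Codon 1: AUG Met / AUG Met — identical.
Codon 2: UUG Leu / ACC Thr — nonsynonymous.
Codon 3: GGU Gly / GGU Gly — identical.
Codon 4: GGA Gly / GGG Gly — synonymous.
Codon 5: GGU Gly / GGU Gly — identical.
Codon 6: CGC Arg / AGG Arg — synonymous.
Codon 7: CAU His / CAU His — identical.
Codon 8: GGC Gly / GGC Gly — identical.
Nonsynonymous differences: 1.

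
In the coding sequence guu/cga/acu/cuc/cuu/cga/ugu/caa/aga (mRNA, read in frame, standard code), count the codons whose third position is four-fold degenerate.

Codon 1 GUU (Val): third position 4-fold.
Codon 2 CGA (Arg): third position 4-fold.
Codon 3 ACU (Thr): third position 4-fold.
Codon 4 CUC (Leu): third position 4-fold.
Codon 5 CUU (Leu): third position 4-fold.
Codon 6 CGA (Arg): third position 4-fold.
Codon 7 UGU (Cys): third position 2-fold.
Codon 8 CAA (Gln): third position 2-fold.
Codon 9 AGA (Arg): third position 2-fold.
Four-fold degenerate third positions: 6.

6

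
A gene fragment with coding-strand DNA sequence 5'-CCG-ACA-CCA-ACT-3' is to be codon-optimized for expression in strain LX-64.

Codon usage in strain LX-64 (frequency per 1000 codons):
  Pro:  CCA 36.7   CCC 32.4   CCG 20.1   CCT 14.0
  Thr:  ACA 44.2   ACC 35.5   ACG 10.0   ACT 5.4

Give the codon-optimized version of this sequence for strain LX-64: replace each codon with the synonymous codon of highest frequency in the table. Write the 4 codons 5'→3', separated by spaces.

Codon 1 (Pro): best is CCA at 36.7.
Codon 2 (Thr): best is ACA at 44.2.
Codon 3 (Pro): best is CCA at 36.7.
Codon 4 (Thr): best is ACA at 44.2.

CCA ACA CCA ACA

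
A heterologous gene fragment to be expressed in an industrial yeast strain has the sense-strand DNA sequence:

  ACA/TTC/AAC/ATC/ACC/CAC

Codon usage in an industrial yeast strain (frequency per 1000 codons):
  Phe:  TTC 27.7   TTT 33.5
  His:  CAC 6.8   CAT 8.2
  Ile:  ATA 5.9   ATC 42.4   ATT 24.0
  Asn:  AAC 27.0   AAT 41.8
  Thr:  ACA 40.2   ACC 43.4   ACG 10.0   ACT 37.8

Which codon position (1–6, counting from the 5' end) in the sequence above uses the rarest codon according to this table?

6

Codon 1 ACA (Thr): 40.2 per 1000.
Codon 2 TTC (Phe): 27.7 per 1000.
Codon 3 AAC (Asn): 27.0 per 1000.
Codon 4 ATC (Ile): 42.4 per 1000.
Codon 5 ACC (Thr): 43.4 per 1000.
Codon 6 CAC (His): 6.8 per 1000.
Lowest frequency is 6.8 at codon 6.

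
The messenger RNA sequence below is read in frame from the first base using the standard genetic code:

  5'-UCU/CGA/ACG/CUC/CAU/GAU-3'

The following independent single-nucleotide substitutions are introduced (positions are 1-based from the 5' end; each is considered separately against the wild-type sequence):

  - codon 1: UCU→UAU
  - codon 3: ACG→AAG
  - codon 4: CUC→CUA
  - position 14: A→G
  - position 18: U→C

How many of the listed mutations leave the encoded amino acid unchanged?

2

Codon 1: UCU (Ser) → UAU (Tyr) — missense.
Codon 3: ACG (Thr) → AAG (Lys) — missense.
Codon 4: CUC (Leu) → CUA (Leu) — synonymous.
Codon 5: CAU (His) → CGU (Arg) — missense.
Codon 6: GAU (Asp) → GAC (Asp) — synonymous.
Synonymous: 2 of 5.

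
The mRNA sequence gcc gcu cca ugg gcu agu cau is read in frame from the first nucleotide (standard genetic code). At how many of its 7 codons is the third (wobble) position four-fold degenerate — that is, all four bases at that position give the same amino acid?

Codon 1 GCC (Ala): third position 4-fold.
Codon 2 GCU (Ala): third position 4-fold.
Codon 3 CCA (Pro): third position 4-fold.
Codon 4 UGG (Trp): third position 1-fold.
Codon 5 GCU (Ala): third position 4-fold.
Codon 6 AGU (Ser): third position 2-fold.
Codon 7 CAU (His): third position 2-fold.
Four-fold degenerate third positions: 4.

4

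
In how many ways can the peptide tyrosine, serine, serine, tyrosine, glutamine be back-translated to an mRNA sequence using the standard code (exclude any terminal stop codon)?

Tyr: 2 codons.
Ser: 6 codons.
Ser: 6 codons.
Tyr: 2 codons.
Gln: 2 codons.
2 × 6 × 6 × 2 × 2 = 288.

288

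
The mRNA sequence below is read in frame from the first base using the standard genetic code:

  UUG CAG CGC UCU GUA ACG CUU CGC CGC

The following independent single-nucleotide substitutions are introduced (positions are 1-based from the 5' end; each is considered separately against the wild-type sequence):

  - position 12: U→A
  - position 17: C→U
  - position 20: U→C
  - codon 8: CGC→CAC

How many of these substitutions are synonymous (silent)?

1

Codon 4: UCU (Ser) → UCA (Ser) — synonymous.
Codon 6: ACG (Thr) → AUG (Met) — missense.
Codon 7: CUU (Leu) → CCU (Pro) — missense.
Codon 8: CGC (Arg) → CAC (His) — missense.
Synonymous: 1 of 4.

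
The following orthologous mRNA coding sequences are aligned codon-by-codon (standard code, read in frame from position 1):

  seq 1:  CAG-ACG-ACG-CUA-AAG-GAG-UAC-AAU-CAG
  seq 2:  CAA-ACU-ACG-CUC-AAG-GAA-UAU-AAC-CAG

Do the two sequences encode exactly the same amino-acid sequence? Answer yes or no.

Codon 1: CAG Gln / CAA Gln — synonymous.
Codon 2: ACG Thr / ACU Thr — synonymous.
Codon 3: ACG Thr / ACG Thr — identical.
Codon 4: CUA Leu / CUC Leu — synonymous.
Codon 5: AAG Lys / AAG Lys — identical.
Codon 6: GAG Glu / GAA Glu — synonymous.
Codon 7: UAC Tyr / UAU Tyr — synonymous.
Codon 8: AAU Asn / AAC Asn — synonymous.
Codon 9: CAG Gln / CAG Gln — identical.
Nonsynonymous differences: 0 → same protein.

yes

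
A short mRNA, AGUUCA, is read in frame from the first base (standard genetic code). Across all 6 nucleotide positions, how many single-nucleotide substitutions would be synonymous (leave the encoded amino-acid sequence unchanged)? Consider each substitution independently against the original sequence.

Codon 1 (AGU, Ser): 1 synonymous substitution.
Codon 2 (UCA, Ser): 3 synonymous substitutions.
Total: 1 + 3 = 4.

4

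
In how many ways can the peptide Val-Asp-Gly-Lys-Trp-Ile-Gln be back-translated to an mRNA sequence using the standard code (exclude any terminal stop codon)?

Val: 4 codons.
Asp: 2 codons.
Gly: 4 codons.
Lys: 2 codons.
Trp: 1 codon.
Ile: 3 codons.
Gln: 2 codons.
4 × 2 × 4 × 2 × 1 × 3 × 2 = 384.

384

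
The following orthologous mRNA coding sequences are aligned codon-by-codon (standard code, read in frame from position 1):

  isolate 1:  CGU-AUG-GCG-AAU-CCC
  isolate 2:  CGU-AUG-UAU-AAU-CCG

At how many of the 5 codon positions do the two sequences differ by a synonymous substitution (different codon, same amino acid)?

Codon 1: CGU Arg / CGU Arg — identical.
Codon 2: AUG Met / AUG Met — identical.
Codon 3: GCG Ala / UAU Tyr — nonsynonymous.
Codon 4: AAU Asn / AAU Asn — identical.
Codon 5: CCC Pro / CCG Pro — synonymous.
Synonymous differences: 1.

1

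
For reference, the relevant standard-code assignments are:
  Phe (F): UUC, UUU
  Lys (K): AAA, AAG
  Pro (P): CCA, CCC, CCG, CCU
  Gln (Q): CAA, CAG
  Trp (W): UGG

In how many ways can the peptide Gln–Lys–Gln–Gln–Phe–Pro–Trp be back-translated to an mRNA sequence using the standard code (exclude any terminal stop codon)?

Gln: 2 codons.
Lys: 2 codons.
Gln: 2 codons.
Gln: 2 codons.
Phe: 2 codons.
Pro: 4 codons.
Trp: 1 codon.
2 × 2 × 2 × 2 × 2 × 4 × 1 = 128.

128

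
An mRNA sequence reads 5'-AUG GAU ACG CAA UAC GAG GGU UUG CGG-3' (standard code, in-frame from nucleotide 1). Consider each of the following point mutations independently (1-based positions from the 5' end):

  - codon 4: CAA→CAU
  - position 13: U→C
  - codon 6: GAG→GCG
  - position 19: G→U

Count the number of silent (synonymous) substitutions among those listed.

Codon 4: CAA (Gln) → CAU (His) — missense.
Codon 5: UAC (Tyr) → CAC (His) — missense.
Codon 6: GAG (Glu) → GCG (Ala) — missense.
Codon 7: GGU (Gly) → UGU (Cys) — missense.
Synonymous: 0 of 4.

0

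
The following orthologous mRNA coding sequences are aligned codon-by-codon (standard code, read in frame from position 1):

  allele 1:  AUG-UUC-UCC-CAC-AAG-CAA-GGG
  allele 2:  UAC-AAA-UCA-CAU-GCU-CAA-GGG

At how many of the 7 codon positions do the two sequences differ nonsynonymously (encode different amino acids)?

Codon 1: AUG Met / UAC Tyr — nonsynonymous.
Codon 2: UUC Phe / AAA Lys — nonsynonymous.
Codon 3: UCC Ser / UCA Ser — synonymous.
Codon 4: CAC His / CAU His — synonymous.
Codon 5: AAG Lys / GCU Ala — nonsynonymous.
Codon 6: CAA Gln / CAA Gln — identical.
Codon 7: GGG Gly / GGG Gly — identical.
Nonsynonymous differences: 3.

3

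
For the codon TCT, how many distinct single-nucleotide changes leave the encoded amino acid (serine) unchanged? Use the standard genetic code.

3

Position 1: none → 0 synonymous.
Position 2: none → 0 synonymous.
Position 3: TCC, TCA, TCG → 3 synonymous.
Total: 0 + 0 + 3 = 3.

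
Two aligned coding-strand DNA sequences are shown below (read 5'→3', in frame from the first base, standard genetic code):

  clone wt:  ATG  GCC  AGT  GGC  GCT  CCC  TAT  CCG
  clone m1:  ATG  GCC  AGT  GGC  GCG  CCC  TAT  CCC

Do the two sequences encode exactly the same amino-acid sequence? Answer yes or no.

yes

Codon 1: ATG Met / ATG Met — identical.
Codon 2: GCC Ala / GCC Ala — identical.
Codon 3: AGT Ser / AGT Ser — identical.
Codon 4: GGC Gly / GGC Gly — identical.
Codon 5: GCT Ala / GCG Ala — synonymous.
Codon 6: CCC Pro / CCC Pro — identical.
Codon 7: TAT Tyr / TAT Tyr — identical.
Codon 8: CCG Pro / CCC Pro — synonymous.
Nonsynonymous differences: 0 → same protein.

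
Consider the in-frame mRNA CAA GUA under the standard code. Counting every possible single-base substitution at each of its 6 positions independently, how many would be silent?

Codon 1 (CAA, Gln): 1 synonymous substitution.
Codon 2 (GUA, Val): 3 synonymous substitutions.
Total: 1 + 3 = 4.

4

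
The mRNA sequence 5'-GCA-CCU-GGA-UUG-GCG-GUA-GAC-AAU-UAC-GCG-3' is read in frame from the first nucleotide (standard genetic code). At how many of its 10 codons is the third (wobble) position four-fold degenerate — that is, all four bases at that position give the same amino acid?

Codon 1 GCA (Ala): third position 4-fold.
Codon 2 CCU (Pro): third position 4-fold.
Codon 3 GGA (Gly): third position 4-fold.
Codon 4 UUG (Leu): third position 2-fold.
Codon 5 GCG (Ala): third position 4-fold.
Codon 6 GUA (Val): third position 4-fold.
Codon 7 GAC (Asp): third position 2-fold.
Codon 8 AAU (Asn): third position 2-fold.
Codon 9 UAC (Tyr): third position 2-fold.
Codon 10 GCG (Ala): third position 4-fold.
Four-fold degenerate third positions: 6.

6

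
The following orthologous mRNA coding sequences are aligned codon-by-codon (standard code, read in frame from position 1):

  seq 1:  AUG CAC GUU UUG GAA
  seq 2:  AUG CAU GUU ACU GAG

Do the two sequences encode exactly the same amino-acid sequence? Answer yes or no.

no

Codon 1: AUG Met / AUG Met — identical.
Codon 2: CAC His / CAU His — synonymous.
Codon 3: GUU Val / GUU Val — identical.
Codon 4: UUG Leu / ACU Thr — nonsynonymous.
Codon 5: GAA Glu / GAG Glu — synonymous.
Nonsynonymous differences: 1 → different protein.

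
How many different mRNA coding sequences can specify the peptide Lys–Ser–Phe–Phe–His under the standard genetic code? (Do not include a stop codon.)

96

Lys: 2 codons.
Ser: 6 codons.
Phe: 2 codons.
Phe: 2 codons.
His: 2 codons.
2 × 6 × 2 × 2 × 2 = 96.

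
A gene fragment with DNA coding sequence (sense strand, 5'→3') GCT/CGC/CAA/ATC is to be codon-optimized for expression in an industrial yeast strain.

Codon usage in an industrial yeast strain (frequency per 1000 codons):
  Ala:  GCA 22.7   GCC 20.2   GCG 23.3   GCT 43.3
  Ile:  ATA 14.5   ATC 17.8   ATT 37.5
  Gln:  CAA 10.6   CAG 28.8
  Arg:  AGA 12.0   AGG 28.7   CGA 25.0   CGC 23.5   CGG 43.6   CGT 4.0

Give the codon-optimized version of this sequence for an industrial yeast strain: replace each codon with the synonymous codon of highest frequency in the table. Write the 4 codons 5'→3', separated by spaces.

Codon 1 (Ala): best is GCT at 43.3.
Codon 2 (Arg): best is CGG at 43.6.
Codon 3 (Gln): best is CAG at 28.8.
Codon 4 (Ile): best is ATT at 37.5.

GCT CGG CAG ATT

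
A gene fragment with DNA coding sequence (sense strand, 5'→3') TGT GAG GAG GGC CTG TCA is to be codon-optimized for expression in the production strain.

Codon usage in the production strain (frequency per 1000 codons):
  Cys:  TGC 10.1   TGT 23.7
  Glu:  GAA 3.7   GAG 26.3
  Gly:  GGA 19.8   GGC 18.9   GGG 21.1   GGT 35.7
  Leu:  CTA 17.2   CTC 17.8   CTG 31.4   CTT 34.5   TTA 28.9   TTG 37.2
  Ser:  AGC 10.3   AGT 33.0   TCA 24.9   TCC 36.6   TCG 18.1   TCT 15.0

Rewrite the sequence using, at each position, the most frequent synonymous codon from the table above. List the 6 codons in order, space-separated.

TGT GAG GAG GGT TTG TCC

Codon 1 (Cys): best is TGT at 23.7.
Codon 2 (Glu): best is GAG at 26.3.
Codon 3 (Glu): best is GAG at 26.3.
Codon 4 (Gly): best is GGT at 35.7.
Codon 5 (Leu): best is TTG at 37.2.
Codon 6 (Ser): best is TCC at 36.6.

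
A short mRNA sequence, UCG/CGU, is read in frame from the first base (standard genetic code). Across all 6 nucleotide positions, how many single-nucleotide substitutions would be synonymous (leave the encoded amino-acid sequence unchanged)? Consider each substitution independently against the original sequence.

Codon 1 (UCG, Ser): 3 synonymous substitutions.
Codon 2 (CGU, Arg): 3 synonymous substitutions.
Total: 3 + 3 = 6.

6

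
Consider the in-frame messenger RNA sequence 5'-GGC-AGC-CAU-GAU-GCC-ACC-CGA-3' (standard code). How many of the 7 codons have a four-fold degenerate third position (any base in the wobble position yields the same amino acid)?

4

Codon 1 GGC (Gly): third position 4-fold.
Codon 2 AGC (Ser): third position 2-fold.
Codon 3 CAU (His): third position 2-fold.
Codon 4 GAU (Asp): third position 2-fold.
Codon 5 GCC (Ala): third position 4-fold.
Codon 6 ACC (Thr): third position 4-fold.
Codon 7 CGA (Arg): third position 4-fold.
Four-fold degenerate third positions: 4.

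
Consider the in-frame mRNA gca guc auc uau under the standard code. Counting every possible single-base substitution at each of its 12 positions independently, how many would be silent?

9

Codon 1 (GCA, Ala): 3 synonymous substitutions.
Codon 2 (GUC, Val): 3 synonymous substitutions.
Codon 3 (AUC, Ile): 2 synonymous substitutions.
Codon 4 (UAU, Tyr): 1 synonymous substitution.
Total: 3 + 3 + 2 + 1 = 9.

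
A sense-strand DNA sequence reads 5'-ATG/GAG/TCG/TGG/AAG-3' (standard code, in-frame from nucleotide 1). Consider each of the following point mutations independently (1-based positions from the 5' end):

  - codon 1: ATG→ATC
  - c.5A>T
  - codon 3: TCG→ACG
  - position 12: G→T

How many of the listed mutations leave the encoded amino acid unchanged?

Codon 1: ATG (Met) → ATC (Ile) — missense.
Codon 2: GAG (Glu) → GTG (Val) — missense.
Codon 3: TCG (Ser) → ACG (Thr) — missense.
Codon 4: TGG (Trp) → TGT (Cys) — missense.
Synonymous: 0 of 4.

0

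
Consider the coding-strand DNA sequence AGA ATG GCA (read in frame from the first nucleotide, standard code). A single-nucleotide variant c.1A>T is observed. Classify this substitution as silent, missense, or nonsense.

Position 1 falls in codon 1: AGA → Arg.
After the substitution the codon is TGA → Stop.
The new codon is a stop codon, so this is a nonsense mutation.

nonsense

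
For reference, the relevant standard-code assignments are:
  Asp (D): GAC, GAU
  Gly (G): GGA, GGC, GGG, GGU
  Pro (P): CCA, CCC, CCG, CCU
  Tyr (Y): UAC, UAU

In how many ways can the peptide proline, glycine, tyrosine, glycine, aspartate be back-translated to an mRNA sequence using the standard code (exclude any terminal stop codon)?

256

Pro: 4 codons.
Gly: 4 codons.
Tyr: 2 codons.
Gly: 4 codons.
Asp: 2 codons.
4 × 4 × 2 × 4 × 2 = 256.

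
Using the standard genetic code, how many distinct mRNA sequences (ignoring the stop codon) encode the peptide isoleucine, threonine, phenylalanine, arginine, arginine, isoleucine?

Ile: 3 codons.
Thr: 4 codons.
Phe: 2 codons.
Arg: 6 codons.
Arg: 6 codons.
Ile: 3 codons.
3 × 4 × 2 × 6 × 6 × 3 = 2592.

2592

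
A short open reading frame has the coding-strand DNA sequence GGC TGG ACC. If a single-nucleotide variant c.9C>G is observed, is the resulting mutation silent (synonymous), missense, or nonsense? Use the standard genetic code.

silent

Position 9 falls in codon 3: ACC → Thr.
After the substitution the codon is ACG → Thr.
Both encode Thr, so the change is synonymous.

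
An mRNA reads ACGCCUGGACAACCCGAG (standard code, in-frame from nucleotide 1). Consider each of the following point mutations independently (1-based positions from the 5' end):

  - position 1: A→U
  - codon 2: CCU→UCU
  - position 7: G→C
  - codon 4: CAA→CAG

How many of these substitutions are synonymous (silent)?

1

Codon 1: ACG (Thr) → UCG (Ser) — missense.
Codon 2: CCU (Pro) → UCU (Ser) — missense.
Codon 3: GGA (Gly) → CGA (Arg) — missense.
Codon 4: CAA (Gln) → CAG (Gln) — synonymous.
Synonymous: 1 of 4.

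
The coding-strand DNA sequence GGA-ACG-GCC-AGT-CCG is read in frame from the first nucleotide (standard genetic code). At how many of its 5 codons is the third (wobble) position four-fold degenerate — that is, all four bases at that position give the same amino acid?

Codon 1 GGA (Gly): third position 4-fold.
Codon 2 ACG (Thr): third position 4-fold.
Codon 3 GCC (Ala): third position 4-fold.
Codon 4 AGT (Ser): third position 2-fold.
Codon 5 CCG (Pro): third position 4-fold.
Four-fold degenerate third positions: 4.

4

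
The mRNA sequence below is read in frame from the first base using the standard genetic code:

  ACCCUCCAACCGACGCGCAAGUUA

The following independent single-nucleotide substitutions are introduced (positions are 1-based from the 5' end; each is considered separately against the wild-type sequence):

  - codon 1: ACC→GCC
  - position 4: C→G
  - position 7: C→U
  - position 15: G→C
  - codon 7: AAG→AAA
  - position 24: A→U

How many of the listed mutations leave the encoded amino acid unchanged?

2

Codon 1: ACC (Thr) → GCC (Ala) — missense.
Codon 2: CUC (Leu) → GUC (Val) — missense.
Codon 3: CAA (Gln) → UAA (Stop) — nonsense.
Codon 5: ACG (Thr) → ACC (Thr) — synonymous.
Codon 7: AAG (Lys) → AAA (Lys) — synonymous.
Codon 8: UUA (Leu) → UUU (Phe) — missense.
Synonymous: 2 of 6.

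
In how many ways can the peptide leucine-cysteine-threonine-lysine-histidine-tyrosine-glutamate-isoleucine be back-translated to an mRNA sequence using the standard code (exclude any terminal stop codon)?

Leu: 6 codons.
Cys: 2 codons.
Thr: 4 codons.
Lys: 2 codons.
His: 2 codons.
Tyr: 2 codons.
Glu: 2 codons.
Ile: 3 codons.
6 × 2 × 4 × 2 × 2 × 2 × 2 × 3 = 2304.

2304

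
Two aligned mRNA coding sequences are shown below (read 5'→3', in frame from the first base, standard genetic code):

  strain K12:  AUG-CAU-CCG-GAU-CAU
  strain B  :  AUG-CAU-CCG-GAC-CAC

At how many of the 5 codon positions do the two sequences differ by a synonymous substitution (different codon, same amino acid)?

Codon 1: AUG Met / AUG Met — identical.
Codon 2: CAU His / CAU His — identical.
Codon 3: CCG Pro / CCG Pro — identical.
Codon 4: GAU Asp / GAC Asp — synonymous.
Codon 5: CAU His / CAC His — synonymous.
Synonymous differences: 2.

2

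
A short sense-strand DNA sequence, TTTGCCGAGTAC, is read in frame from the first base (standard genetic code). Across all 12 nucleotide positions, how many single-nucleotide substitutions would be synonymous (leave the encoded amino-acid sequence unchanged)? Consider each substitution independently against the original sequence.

Codon 1 (TTT, Phe): 1 synonymous substitution.
Codon 2 (GCC, Ala): 3 synonymous substitutions.
Codon 3 (GAG, Glu): 1 synonymous substitution.
Codon 4 (TAC, Tyr): 1 synonymous substitution.
Total: 1 + 3 + 1 + 1 = 6.

6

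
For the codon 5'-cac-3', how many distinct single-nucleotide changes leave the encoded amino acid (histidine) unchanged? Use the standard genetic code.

Position 1: none → 0 synonymous.
Position 2: none → 0 synonymous.
Position 3: CAU → 1 synonymous.
Total: 0 + 0 + 1 = 1.

1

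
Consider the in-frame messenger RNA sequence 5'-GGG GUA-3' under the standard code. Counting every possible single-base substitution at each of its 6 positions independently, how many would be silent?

Codon 1 (GGG, Gly): 3 synonymous substitutions.
Codon 2 (GUA, Val): 3 synonymous substitutions.
Total: 3 + 3 = 6.

6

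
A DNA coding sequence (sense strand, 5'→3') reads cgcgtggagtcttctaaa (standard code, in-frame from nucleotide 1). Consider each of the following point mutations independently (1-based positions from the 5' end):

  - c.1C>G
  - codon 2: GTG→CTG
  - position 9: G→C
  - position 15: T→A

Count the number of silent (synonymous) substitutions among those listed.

1

Codon 1: CGC (Arg) → GGC (Gly) — missense.
Codon 2: GTG (Val) → CTG (Leu) — missense.
Codon 3: GAG (Glu) → GAC (Asp) — missense.
Codon 5: TCT (Ser) → TCA (Ser) — synonymous.
Synonymous: 1 of 4.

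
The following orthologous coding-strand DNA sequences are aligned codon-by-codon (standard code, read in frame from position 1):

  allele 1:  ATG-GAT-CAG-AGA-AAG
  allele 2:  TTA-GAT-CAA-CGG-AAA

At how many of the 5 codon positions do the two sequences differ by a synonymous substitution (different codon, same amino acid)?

Codon 1: ATG Met / TTA Leu — nonsynonymous.
Codon 2: GAT Asp / GAT Asp — identical.
Codon 3: CAG Gln / CAA Gln — synonymous.
Codon 4: AGA Arg / CGG Arg — synonymous.
Codon 5: AAG Lys / AAA Lys — synonymous.
Synonymous differences: 3.

3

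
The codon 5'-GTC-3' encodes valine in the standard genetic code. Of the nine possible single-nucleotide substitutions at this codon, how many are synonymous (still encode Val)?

3

Position 1: none → 0 synonymous.
Position 2: none → 0 synonymous.
Position 3: GTT, GTA, GTG → 3 synonymous.
Total: 0 + 0 + 3 = 3.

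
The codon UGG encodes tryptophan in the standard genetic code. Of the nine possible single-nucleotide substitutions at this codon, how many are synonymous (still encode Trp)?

0

Position 1: none → 0 synonymous.
Position 2: none → 0 synonymous.
Position 3: none → 0 synonymous.
Total: 0 + 0 + 0 = 0.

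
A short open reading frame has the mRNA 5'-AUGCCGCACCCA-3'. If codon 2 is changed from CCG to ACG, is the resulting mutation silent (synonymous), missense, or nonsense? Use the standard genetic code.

missense

Position 4 falls in codon 2: CCG → Pro.
After the substitution the codon is ACG → Thr.
Pro ≠ Thr, so this is a missense mutation.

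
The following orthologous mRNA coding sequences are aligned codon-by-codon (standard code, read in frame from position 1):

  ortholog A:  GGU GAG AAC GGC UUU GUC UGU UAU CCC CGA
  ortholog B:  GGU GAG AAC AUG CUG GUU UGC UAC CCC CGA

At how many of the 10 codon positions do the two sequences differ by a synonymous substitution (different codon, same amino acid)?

3

Codon 1: GGU Gly / GGU Gly — identical.
Codon 2: GAG Glu / GAG Glu — identical.
Codon 3: AAC Asn / AAC Asn — identical.
Codon 4: GGC Gly / AUG Met — nonsynonymous.
Codon 5: UUU Phe / CUG Leu — nonsynonymous.
Codon 6: GUC Val / GUU Val — synonymous.
Codon 7: UGU Cys / UGC Cys — synonymous.
Codon 8: UAU Tyr / UAC Tyr — synonymous.
Codon 9: CCC Pro / CCC Pro — identical.
Codon 10: CGA Arg / CGA Arg — identical.
Synonymous differences: 3.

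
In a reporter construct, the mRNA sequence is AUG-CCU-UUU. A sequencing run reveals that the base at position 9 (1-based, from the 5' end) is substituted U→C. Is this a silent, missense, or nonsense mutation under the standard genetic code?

Position 9 falls in codon 3: UUU → Phe.
After the substitution the codon is UUC → Phe.
Both encode Phe, so the change is synonymous.

silent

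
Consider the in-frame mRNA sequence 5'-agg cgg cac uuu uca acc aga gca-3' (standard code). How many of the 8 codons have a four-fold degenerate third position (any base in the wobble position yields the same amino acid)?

4

Codon 1 AGG (Arg): third position 2-fold.
Codon 2 CGG (Arg): third position 4-fold.
Codon 3 CAC (His): third position 2-fold.
Codon 4 UUU (Phe): third position 2-fold.
Codon 5 UCA (Ser): third position 4-fold.
Codon 6 ACC (Thr): third position 4-fold.
Codon 7 AGA (Arg): third position 2-fold.
Codon 8 GCA (Ala): third position 4-fold.
Four-fold degenerate third positions: 4.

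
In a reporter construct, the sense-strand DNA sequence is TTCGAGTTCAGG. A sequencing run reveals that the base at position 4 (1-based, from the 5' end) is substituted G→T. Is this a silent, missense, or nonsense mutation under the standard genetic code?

Position 4 falls in codon 2: GAG → Glu.
After the substitution the codon is TAG → Stop.
The new codon is a stop codon, so this is a nonsense mutation.

nonsense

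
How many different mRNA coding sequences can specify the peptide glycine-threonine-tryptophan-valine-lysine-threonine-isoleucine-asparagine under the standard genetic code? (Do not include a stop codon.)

3072

Gly: 4 codons.
Thr: 4 codons.
Trp: 1 codon.
Val: 4 codons.
Lys: 2 codons.
Thr: 4 codons.
Ile: 3 codons.
Asn: 2 codons.
4 × 4 × 1 × 4 × 2 × 4 × 3 × 2 = 3072.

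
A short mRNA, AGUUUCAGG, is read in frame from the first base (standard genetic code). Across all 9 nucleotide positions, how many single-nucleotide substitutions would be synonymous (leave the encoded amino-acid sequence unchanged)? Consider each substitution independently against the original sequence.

4

Codon 1 (AGU, Ser): 1 synonymous substitution.
Codon 2 (UUC, Phe): 1 synonymous substitution.
Codon 3 (AGG, Arg): 2 synonymous substitutions.
Total: 1 + 1 + 2 = 4.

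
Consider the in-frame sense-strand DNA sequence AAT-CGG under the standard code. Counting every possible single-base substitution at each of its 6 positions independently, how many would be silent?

5

Codon 1 (AAT, Asn): 1 synonymous substitution.
Codon 2 (CGG, Arg): 4 synonymous substitutions.
Total: 1 + 4 = 5.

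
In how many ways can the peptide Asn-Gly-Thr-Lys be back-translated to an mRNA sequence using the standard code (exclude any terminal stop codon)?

Asn: 2 codons.
Gly: 4 codons.
Thr: 4 codons.
Lys: 2 codons.
2 × 4 × 4 × 2 = 64.

64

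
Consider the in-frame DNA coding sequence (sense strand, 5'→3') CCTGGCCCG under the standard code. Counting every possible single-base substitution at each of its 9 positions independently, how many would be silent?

9

Codon 1 (CCT, Pro): 3 synonymous substitutions.
Codon 2 (GGC, Gly): 3 synonymous substitutions.
Codon 3 (CCG, Pro): 3 synonymous substitutions.
Total: 3 + 3 + 3 = 9.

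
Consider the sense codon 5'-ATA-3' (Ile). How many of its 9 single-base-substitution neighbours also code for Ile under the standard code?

Position 1: none → 0 synonymous.
Position 2: none → 0 synonymous.
Position 3: ATT, ATC → 2 synonymous.
Total: 0 + 0 + 2 = 2.

2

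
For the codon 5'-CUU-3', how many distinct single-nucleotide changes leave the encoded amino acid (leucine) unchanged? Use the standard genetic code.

3

Position 1: none → 0 synonymous.
Position 2: none → 0 synonymous.
Position 3: CUC, CUA, CUG → 3 synonymous.
Total: 0 + 0 + 3 = 3.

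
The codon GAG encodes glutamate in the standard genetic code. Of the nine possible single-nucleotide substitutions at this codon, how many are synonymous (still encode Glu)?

Position 1: none → 0 synonymous.
Position 2: none → 0 synonymous.
Position 3: GAA → 1 synonymous.
Total: 0 + 0 + 1 = 1.

1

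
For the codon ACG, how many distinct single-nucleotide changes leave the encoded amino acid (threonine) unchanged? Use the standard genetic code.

Position 1: none → 0 synonymous.
Position 2: none → 0 synonymous.
Position 3: ACT, ACC, ACA → 3 synonymous.
Total: 0 + 0 + 3 = 3.

3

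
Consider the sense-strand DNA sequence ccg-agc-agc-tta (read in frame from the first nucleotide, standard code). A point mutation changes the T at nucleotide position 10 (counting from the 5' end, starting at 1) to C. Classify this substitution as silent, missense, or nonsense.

Position 10 falls in codon 4: TTA → Leu.
After the substitution the codon is CTA → Leu.
Both encode Leu, so the change is synonymous.

silent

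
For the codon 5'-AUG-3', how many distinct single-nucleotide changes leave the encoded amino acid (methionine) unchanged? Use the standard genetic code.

Position 1: none → 0 synonymous.
Position 2: none → 0 synonymous.
Position 3: none → 0 synonymous.
Total: 0 + 0 + 0 = 0.

0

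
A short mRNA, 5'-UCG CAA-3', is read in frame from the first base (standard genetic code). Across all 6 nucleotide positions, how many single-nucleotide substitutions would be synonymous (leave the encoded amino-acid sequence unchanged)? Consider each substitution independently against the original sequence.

4

Codon 1 (UCG, Ser): 3 synonymous substitutions.
Codon 2 (CAA, Gln): 1 synonymous substitution.
Total: 3 + 1 = 4.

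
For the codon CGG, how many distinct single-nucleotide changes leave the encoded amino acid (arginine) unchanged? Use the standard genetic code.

Position 1: AGG → 1 synonymous.
Position 2: none → 0 synonymous.
Position 3: CGU, CGC, CGA → 3 synonymous.
Total: 1 + 0 + 3 = 4.

4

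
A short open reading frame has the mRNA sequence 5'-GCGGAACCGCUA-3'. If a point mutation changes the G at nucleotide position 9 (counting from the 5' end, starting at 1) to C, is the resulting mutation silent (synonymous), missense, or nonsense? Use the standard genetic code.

Position 9 falls in codon 3: CCG → Pro.
After the substitution the codon is CCC → Pro.
Both encode Pro, so the change is synonymous.

silent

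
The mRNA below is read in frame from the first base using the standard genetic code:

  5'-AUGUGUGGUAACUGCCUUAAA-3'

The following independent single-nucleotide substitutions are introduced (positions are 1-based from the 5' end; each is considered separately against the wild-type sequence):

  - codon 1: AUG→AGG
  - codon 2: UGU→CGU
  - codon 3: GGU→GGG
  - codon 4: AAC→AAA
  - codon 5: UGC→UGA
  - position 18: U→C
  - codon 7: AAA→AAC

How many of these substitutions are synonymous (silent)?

Codon 1: AUG (Met) → AGG (Arg) — missense.
Codon 2: UGU (Cys) → CGU (Arg) — missense.
Codon 3: GGU (Gly) → GGG (Gly) — synonymous.
Codon 4: AAC (Asn) → AAA (Lys) — missense.
Codon 5: UGC (Cys) → UGA (Stop) — nonsense.
Codon 6: CUU (Leu) → CUC (Leu) — synonymous.
Codon 7: AAA (Lys) → AAC (Asn) — missense.
Synonymous: 2 of 7.

2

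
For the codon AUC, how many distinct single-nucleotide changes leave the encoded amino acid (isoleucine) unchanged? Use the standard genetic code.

2

Position 1: none → 0 synonymous.
Position 2: none → 0 synonymous.
Position 3: AUU, AUA → 2 synonymous.
Total: 0 + 0 + 2 = 2.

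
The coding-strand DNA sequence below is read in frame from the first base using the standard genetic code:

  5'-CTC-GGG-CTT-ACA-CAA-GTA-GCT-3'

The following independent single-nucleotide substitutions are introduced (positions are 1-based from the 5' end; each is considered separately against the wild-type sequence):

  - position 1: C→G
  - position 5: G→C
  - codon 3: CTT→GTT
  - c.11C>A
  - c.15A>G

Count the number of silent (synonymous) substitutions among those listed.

1

Codon 1: CTC (Leu) → GTC (Val) — missense.
Codon 2: GGG (Gly) → GCG (Ala) — missense.
Codon 3: CTT (Leu) → GTT (Val) — missense.
Codon 4: ACA (Thr) → AAA (Lys) — missense.
Codon 5: CAA (Gln) → CAG (Gln) — synonymous.
Synonymous: 1 of 5.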